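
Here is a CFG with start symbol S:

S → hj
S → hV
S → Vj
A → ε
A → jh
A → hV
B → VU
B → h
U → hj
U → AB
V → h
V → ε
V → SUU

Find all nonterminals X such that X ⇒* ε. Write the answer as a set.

Directly nullable (have an ε-rule): {A, V}.
Not nullable: B, S, U — each has a terminal in every rule's right-hand side or depends on a non-nullable symbol.

{A, V}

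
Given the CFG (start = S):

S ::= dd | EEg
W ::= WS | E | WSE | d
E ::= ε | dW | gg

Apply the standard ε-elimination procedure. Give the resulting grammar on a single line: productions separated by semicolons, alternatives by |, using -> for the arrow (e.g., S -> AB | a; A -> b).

Nullable set: {E, W}.
S -> EEg: E, E nullable, giving EEg | Eg | g.
Drop E -> ε.
E -> dW: W nullable, giving d | dW.
W -> E: E nullable, giving E.
W -> WS: W nullable, giving S | WS.
W -> WSE: W, E nullable, giving S | SE | WS | WSE.
Unchanged (no nullable symbols): S -> dd; E -> gg; W -> d.

S -> g | Eg | dd | EEg; E -> d | dW | gg; W -> E | S | d | SE | WS | WSE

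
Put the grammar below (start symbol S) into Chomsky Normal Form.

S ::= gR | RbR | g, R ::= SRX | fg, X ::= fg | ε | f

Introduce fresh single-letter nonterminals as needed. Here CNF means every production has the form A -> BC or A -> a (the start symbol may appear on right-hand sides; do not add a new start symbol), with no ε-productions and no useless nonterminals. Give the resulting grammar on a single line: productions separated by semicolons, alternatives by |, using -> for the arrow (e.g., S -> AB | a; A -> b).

S -> g | BR | RE; A -> f; B -> g; C -> b; D -> RX; E -> CR; R -> AB | SD | SR; X -> f | AB

Nullable: {X}; after ε-elimination: S -> g | gR | RbR; R -> SR | fg | SRX; X -> f | fg.
No unit productions to eliminate.
TERM: introduce C -> b, A -> f, B -> g and substitute in every rule of length ≥2.
BIN: R -> SRX becomes R -> SD, D -> RX; S -> RCR becomes S -> RE, E -> CR.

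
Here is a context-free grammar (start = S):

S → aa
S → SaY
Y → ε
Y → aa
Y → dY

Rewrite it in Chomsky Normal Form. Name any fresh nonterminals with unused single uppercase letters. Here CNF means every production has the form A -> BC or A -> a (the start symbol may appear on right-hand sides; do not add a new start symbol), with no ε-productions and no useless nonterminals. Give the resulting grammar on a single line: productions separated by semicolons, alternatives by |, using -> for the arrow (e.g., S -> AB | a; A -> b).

S -> AA | SA | SC; A -> a; B -> d; C -> AY; Y -> d | AA | BY

Nullable: {Y}; after ε-elimination: S -> Sa | aa | SaY; Y -> d | aa | dY.
No unit productions to eliminate.
TERM: introduce A -> a, B -> d and substitute in every rule of length ≥2.
BIN: S -> SAY becomes S -> SC, C -> AY.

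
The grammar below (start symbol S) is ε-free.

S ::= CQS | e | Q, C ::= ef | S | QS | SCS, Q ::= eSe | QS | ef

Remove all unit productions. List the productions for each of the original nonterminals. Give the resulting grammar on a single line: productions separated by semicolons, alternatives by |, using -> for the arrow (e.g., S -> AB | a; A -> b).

S -> e | QS | ef | CQS | eSe; C -> e | QS | ef | CQS | SCS | eSe; Q -> QS | ef | eSe

Unit productions: C->S, S->Q.
Unit pairs (A ⇒* B via units): (C,Q), (C,S), (S,Q).
S: inherits non-unit rules of {Q, S} → CQS | QS | e | eSe | ef.
C: inherits non-unit rules of {C, Q, S} → CQS | QS | SCS | e | eSe | ef.
Q: inherits non-unit rules of {Q} → QS | eSe | ef.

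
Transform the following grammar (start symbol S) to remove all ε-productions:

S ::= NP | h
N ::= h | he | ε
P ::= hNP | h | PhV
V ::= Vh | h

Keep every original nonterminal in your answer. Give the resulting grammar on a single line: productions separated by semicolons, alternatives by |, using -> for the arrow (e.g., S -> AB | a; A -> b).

Nullable set: {N}.
S -> NP: N nullable, giving NP | P.
Drop N -> ε.
P -> hNP: N nullable, giving hNP | hP.
Unchanged (no nullable symbols): S -> h; N -> h; N -> he; P -> PhV; P -> h; V -> Vh; V -> h.

S -> P | h | NP; N -> h | he; P -> h | hP | PhV | hNP; V -> h | Vh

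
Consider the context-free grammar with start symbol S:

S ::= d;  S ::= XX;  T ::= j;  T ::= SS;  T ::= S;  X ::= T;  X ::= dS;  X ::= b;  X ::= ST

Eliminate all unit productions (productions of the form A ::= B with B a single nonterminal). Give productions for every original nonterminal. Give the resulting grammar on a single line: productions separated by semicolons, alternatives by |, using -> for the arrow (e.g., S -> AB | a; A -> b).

S -> d | XX; T -> d | j | SS | XX; X -> b | d | j | SS | ST | XX | dS

Unit productions: T->S, X->T.
Unit pairs (A ⇒* B via units): (T,S), (X,S), (X,T).
S: inherits non-unit rules of {S} → XX | d.
T: inherits non-unit rules of {S, T} → SS | XX | d | j.
X: inherits non-unit rules of {S, T, X} → SS | ST | XX | b | d | dS | j.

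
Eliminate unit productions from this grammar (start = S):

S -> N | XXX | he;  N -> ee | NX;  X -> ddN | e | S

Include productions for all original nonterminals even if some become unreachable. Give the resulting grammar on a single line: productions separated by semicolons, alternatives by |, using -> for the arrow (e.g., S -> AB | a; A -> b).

S -> NX | ee | he | XXX; N -> NX | ee; X -> e | NX | ee | he | XXX | ddN

Unit productions: S->N, X->S.
Unit pairs (A ⇒* B via units): (S,N), (X,N), (X,S).
S: inherits non-unit rules of {N, S} → NX | XXX | ee | he.
N: inherits non-unit rules of {N} → NX | ee.
X: inherits non-unit rules of {N, S, X} → NX | XXX | ddN | e | ee | he.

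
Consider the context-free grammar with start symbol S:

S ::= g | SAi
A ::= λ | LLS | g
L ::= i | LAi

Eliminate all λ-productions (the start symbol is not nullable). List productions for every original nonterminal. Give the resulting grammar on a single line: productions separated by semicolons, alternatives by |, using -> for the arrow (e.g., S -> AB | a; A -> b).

S -> g | Si | SAi; A -> g | LLS; L -> i | Li | LAi

Nullable set: {A}.
S -> SAi: A nullable, giving SAi | Si.
Drop A -> λ.
L -> LAi: A nullable, giving LAi | Li.
Unchanged (no nullable symbols): S -> g; A -> LLS; A -> g; L -> i.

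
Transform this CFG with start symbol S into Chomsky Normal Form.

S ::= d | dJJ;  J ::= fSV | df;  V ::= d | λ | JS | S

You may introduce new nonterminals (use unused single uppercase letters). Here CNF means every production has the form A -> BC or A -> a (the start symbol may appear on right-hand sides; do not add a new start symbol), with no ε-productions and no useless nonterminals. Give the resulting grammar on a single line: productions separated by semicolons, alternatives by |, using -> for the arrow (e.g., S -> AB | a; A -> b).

S -> d | AD; A -> d; B -> f; C -> SV; D -> JJ; E -> JJ; J -> AB | BC | BS; V -> d | AE | JS

Nullable: {V}; after ε-elimination: S -> d | dJJ; J -> df | fS | fSV; V -> S | d | JS.
After unit-elimination: S -> d | dJJ; J -> df | fS | fSV; V -> d | JS | dJJ.
TERM: introduce A -> d, B -> f and substitute in every rule of length ≥2.
BIN: J -> BSV becomes J -> BC, C -> SV; S -> AJJ becomes S -> AD, D -> JJ; V -> AJJ becomes V -> AE, E -> JJ.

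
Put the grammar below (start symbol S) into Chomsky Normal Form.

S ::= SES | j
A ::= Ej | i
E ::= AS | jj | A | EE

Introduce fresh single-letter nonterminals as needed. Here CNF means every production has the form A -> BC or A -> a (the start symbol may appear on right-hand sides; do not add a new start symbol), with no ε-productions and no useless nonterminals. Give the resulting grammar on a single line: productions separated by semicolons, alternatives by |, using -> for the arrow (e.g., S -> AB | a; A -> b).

No ε-productions.
After unit-elimination: S -> j | SES; A -> i | Ej; E -> i | AS | EE | Ej | jj.
TERM: introduce B -> j and substitute in every rule of length ≥2.
BIN: S -> SES becomes S -> SC, C -> ES.

S -> j | SC; A -> i | EB; B -> j; C -> ES; E -> i | AS | BB | EB | EE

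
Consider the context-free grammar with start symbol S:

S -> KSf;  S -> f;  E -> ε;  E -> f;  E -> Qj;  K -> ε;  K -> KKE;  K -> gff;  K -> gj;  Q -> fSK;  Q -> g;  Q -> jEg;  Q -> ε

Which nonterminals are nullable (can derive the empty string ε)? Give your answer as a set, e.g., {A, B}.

Directly nullable (have an ε-rule): {E, K, Q}.
Not nullable: S — each has a terminal in every rule's right-hand side or depends on a non-nullable symbol.

{E, K, Q}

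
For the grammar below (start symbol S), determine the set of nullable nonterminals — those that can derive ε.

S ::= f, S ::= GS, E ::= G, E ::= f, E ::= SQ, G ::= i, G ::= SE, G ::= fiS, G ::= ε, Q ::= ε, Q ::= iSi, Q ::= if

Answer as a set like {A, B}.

{E, G, Q}

Directly nullable (have an ε-rule): {G, Q}.
E is nullable via E -> G (every symbol on the right is already known nullable).
Not nullable: S — each has a terminal in every rule's right-hand side or depends on a non-nullable symbol.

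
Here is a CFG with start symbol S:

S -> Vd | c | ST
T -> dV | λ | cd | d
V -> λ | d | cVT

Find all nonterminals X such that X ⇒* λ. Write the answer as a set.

{T, V}

Directly nullable (have an ε-rule): {T, V}.
Not nullable: S — each has a terminal in every rule's right-hand side or depends on a non-nullable symbol.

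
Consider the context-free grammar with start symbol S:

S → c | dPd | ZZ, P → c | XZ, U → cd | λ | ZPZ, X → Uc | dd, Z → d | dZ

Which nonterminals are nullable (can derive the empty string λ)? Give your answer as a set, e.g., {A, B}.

Directly nullable (have an ε-rule): {U}.
Not nullable: P, S, X, Z — each has a terminal in every rule's right-hand side or depends on a non-nullable symbol.

{U}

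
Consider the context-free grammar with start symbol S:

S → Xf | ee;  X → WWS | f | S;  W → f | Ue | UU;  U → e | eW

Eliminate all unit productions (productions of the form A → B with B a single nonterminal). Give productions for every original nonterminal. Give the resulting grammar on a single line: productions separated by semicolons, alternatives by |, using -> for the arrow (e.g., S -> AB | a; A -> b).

Unit productions: X->S.
Unit pairs (A ⇒* B via units): (X,S).
S: inherits non-unit rules of {S} → Xf | ee.
U: inherits non-unit rules of {U} → e | eW.
W: inherits non-unit rules of {W} → UU | Ue | f.
X: inherits non-unit rules of {S, X} → WWS | Xf | ee | f.

S -> Xf | ee; U -> e | eW; W -> f | UU | Ue; X -> f | Xf | ee | WWS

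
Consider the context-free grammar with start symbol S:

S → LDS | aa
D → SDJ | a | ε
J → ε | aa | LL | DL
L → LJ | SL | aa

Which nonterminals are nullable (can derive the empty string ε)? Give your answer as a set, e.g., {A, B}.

Directly nullable (have an ε-rule): {D, J}.
Not nullable: L, S — each has a terminal in every rule's right-hand side or depends on a non-nullable symbol.

{D, J}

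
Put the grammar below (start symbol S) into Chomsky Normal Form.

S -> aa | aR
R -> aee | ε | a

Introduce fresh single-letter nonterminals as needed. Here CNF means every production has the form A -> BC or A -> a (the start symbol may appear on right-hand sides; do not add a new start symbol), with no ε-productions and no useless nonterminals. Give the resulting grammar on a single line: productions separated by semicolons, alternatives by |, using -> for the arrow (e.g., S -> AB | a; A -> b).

S -> a | AA | AR; A -> a; B -> e; C -> BB; R -> a | AC

Nullable: {R}; after ε-elimination: S -> a | aR | aa; R -> a | aee.
No unit productions to eliminate.
TERM: introduce A -> a, B -> e and substitute in every rule of length ≥2.
BIN: R -> ABB becomes R -> AC, C -> BB.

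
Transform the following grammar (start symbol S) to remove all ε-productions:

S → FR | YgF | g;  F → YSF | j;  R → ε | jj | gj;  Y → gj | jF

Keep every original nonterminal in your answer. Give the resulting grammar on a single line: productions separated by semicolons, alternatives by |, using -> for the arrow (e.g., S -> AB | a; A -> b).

S -> F | g | FR | YgF; F -> j | YSF; R -> gj | jj; Y -> gj | jF

Nullable set: {R}.
S -> FR: R nullable, giving F | FR.
Drop R -> ε.
Unchanged (no nullable symbols): S -> YgF; S -> g; F -> YSF; F -> j; R -> gj; R -> jj; Y -> gj; Y -> jF.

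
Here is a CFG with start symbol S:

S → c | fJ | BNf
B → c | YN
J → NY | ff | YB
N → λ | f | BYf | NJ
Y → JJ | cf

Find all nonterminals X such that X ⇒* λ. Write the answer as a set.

Directly nullable (have an ε-rule): {N}.
Not nullable: B, J, S, Y — each has a terminal in every rule's right-hand side or depends on a non-nullable symbol.

{N}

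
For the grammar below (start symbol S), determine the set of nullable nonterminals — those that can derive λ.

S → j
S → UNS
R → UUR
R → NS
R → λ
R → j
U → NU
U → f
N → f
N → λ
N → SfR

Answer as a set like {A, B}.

{N, R}

Directly nullable (have an ε-rule): {N, R}.
Not nullable: S, U — each has a terminal in every rule's right-hand side or depends on a non-nullable symbol.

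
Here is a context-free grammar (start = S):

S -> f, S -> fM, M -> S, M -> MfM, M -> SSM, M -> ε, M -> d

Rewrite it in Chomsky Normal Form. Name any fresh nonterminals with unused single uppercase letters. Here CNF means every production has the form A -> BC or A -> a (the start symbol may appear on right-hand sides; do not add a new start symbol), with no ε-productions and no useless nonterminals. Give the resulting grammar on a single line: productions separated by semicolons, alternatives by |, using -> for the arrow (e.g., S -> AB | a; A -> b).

S -> f | AM; A -> f; B -> AM; C -> SM; M -> d | f | AM | MA | MB | SC | SS

Nullable: {M}; after ε-elimination: S -> f | fM; M -> S | d | f | Mf | SS | fM | MfM | SSM.
After unit-elimination: S -> f | fM; M -> d | f | Mf | SS | fM | MfM | SSM.
TERM: introduce A -> f and substitute in every rule of length ≥2.
BIN: M -> MAM becomes M -> MB, B -> AM; M -> SSM becomes M -> SC, C -> SM.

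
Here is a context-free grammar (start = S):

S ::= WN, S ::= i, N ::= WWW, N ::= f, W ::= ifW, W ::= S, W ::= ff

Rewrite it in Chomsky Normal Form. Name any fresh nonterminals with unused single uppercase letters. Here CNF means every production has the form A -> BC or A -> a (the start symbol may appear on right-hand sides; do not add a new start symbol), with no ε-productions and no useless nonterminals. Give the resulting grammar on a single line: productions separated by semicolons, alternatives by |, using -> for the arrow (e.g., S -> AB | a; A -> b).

S -> i | WN; A -> f; B -> i; C -> WW; D -> AW; N -> f | WC; W -> i | AA | BD | WN

No ε-productions.
After unit-elimination: S -> i | WN; N -> f | WWW; W -> i | WN | ff | ifW.
TERM: introduce A -> f, B -> i and substitute in every rule of length ≥2.
BIN: N -> WWW becomes N -> WC, C -> WW; W -> BAW becomes W -> BD, D -> AW.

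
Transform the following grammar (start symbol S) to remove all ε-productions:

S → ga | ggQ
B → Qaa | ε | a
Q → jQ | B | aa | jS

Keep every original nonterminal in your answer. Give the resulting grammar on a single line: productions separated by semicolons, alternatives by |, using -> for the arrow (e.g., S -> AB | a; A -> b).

S -> ga | gg | ggQ; B -> a | aa | Qaa; Q -> B | j | aa | jQ | jS

Nullable set: {B, Q}.
S -> ggQ: Q nullable, giving gg | ggQ.
Drop B -> ε.
B -> Qaa: Q nullable, giving Qaa | aa.
Q -> B: B nullable, giving B.
Q -> jQ: Q nullable, giving j | jQ.
Unchanged (no nullable symbols): S -> ga; B -> a; Q -> aa; Q -> jS.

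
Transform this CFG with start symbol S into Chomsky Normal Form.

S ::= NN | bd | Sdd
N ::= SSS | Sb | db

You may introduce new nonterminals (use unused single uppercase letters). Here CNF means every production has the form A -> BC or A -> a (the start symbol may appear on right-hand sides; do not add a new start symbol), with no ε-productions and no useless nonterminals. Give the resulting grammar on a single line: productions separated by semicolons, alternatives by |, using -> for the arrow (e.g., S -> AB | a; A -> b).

S -> AB | NN | SD; A -> b; B -> d; C -> SS; D -> BB; N -> BA | SA | SC

No ε-productions.
No unit productions to eliminate.
TERM: introduce A -> b, B -> d and substitute in every rule of length ≥2.
BIN: N -> SSS becomes N -> SC, C -> SS; S -> SBB becomes S -> SD, D -> BB.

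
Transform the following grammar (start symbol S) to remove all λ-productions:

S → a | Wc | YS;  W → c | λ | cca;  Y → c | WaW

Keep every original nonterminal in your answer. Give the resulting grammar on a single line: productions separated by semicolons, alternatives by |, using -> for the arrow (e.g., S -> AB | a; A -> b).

Nullable set: {W}.
S -> Wc: W nullable, giving Wc | c.
Drop W -> λ.
Y -> WaW: W, W nullable, giving Wa | WaW | a | aW.
Unchanged (no nullable symbols): S -> YS; S -> a; W -> c; W -> cca; Y -> c.

S -> a | c | Wc | YS; W -> c | cca; Y -> a | c | Wa | aW | WaW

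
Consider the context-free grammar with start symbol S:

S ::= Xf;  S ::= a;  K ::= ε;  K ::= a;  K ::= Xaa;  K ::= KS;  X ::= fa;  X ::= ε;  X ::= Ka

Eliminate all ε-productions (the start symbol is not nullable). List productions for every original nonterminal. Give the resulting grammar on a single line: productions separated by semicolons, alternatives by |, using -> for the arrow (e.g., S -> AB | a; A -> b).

S -> a | f | Xf; K -> S | a | KS | aa | Xaa; X -> a | Ka | fa

Nullable set: {K, X}.
S -> Xf: X nullable, giving Xf | f.
Drop K -> ε.
K -> KS: K nullable, giving KS | S.
K -> Xaa: X nullable, giving Xaa | aa.
Drop X -> ε.
X -> Ka: K nullable, giving Ka | a.
Unchanged (no nullable symbols): S -> a; K -> a; X -> fa.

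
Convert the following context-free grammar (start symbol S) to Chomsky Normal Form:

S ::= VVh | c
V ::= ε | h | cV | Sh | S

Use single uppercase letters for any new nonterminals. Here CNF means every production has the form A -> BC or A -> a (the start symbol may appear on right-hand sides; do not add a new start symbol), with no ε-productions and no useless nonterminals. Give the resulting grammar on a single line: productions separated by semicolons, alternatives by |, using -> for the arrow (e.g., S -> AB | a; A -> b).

S -> c | h | VA | VC; A -> h; B -> c; C -> VA; D -> VA; V -> c | h | BV | SA | VA | VD

Nullable: {V}; after ε-elimination: S -> c | h | Vh | VVh; V -> S | c | h | Sh | cV.
After unit-elimination: S -> c | h | Vh | VVh; V -> c | h | Sh | Vh | cV | VVh.
TERM: introduce B -> c, A -> h and substitute in every rule of length ≥2.
BIN: S -> VVA becomes S -> VC, C -> VA; V -> VVA becomes V -> VD, D -> VA.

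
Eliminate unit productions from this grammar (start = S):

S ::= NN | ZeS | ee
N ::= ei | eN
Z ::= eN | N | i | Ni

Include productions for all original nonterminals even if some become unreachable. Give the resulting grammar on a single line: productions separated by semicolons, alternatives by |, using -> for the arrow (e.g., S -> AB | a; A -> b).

Unit productions: Z->N.
Unit pairs (A ⇒* B via units): (Z,N).
S: inherits non-unit rules of {S} → NN | ZeS | ee.
N: inherits non-unit rules of {N} → eN | ei.
Z: inherits non-unit rules of {N, Z} → Ni | eN | ei | i.

S -> NN | ee | ZeS; N -> eN | ei; Z -> i | Ni | eN | ei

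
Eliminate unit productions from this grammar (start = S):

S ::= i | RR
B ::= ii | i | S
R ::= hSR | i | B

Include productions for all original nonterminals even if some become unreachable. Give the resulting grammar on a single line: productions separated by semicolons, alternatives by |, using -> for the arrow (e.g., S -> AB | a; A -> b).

Unit productions: B->S, R->B.
Unit pairs (A ⇒* B via units): (B,S), (R,B), (R,S).
S: inherits non-unit rules of {S} → RR | i.
B: inherits non-unit rules of {B, S} → RR | i | ii.
R: inherits non-unit rules of {B, R, S} → RR | hSR | i | ii.

S -> i | RR; B -> i | RR | ii; R -> i | RR | ii | hSR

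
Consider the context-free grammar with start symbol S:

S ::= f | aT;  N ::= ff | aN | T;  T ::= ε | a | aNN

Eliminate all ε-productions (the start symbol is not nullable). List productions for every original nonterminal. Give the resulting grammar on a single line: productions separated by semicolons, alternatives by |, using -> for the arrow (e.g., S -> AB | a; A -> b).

S -> a | f | aT; N -> T | a | aN | ff; T -> a | aN | aNN

Nullable set: {N, T}.
S -> aT: T nullable, giving a | aT.
N -> T: T nullable, giving T.
N -> aN: N nullable, giving a | aN.
Drop T -> ε.
T -> aNN: N, N nullable, giving a | aN | aNN.
Unchanged (no nullable symbols): S -> f; N -> ff; T -> a.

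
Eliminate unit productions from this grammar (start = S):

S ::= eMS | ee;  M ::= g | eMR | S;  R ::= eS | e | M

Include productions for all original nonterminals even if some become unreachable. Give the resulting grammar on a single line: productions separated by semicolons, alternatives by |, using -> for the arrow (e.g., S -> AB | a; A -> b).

Unit productions: M->S, R->M.
Unit pairs (A ⇒* B via units): (M,S), (R,M), (R,S).
S: inherits non-unit rules of {S} → eMS | ee.
M: inherits non-unit rules of {M, S} → eMR | eMS | ee | g.
R: inherits non-unit rules of {M, R, S} → e | eMR | eMS | eS | ee | g.

S -> ee | eMS; M -> g | ee | eMR | eMS; R -> e | g | eS | ee | eMR | eMS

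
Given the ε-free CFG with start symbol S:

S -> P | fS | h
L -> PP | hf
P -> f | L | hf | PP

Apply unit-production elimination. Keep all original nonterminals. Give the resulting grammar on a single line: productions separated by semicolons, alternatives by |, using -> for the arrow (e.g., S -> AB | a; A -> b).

Unit productions: P->L, S->P.
Unit pairs (A ⇒* B via units): (P,L), (S,L), (S,P).
S: inherits non-unit rules of {L, P, S} → PP | f | fS | h | hf.
L: inherits non-unit rules of {L} → PP | hf.
P: inherits non-unit rules of {L, P} → PP | f | hf.

S -> f | h | PP | fS | hf; L -> PP | hf; P -> f | PP | hf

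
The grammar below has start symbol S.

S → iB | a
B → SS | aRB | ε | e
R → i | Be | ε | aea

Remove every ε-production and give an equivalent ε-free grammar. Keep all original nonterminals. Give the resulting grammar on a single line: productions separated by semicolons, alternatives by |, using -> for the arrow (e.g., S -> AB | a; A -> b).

Nullable set: {B, R}.
S -> iB: B nullable, giving i | iB.
Drop B -> ε.
B -> aRB: R, B nullable, giving a | aB | aR | aRB.
Drop R -> ε.
R -> Be: B nullable, giving Be | e.
Unchanged (no nullable symbols): S -> a; B -> SS; B -> e; R -> aea; R -> i.

S -> a | i | iB; B -> a | e | SS | aB | aR | aRB; R -> e | i | Be | aea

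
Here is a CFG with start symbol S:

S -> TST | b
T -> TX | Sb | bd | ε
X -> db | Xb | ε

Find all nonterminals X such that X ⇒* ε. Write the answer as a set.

{T, X}

Directly nullable (have an ε-rule): {T, X}.
Not nullable: S — each has a terminal in every rule's right-hand side or depends on a non-nullable symbol.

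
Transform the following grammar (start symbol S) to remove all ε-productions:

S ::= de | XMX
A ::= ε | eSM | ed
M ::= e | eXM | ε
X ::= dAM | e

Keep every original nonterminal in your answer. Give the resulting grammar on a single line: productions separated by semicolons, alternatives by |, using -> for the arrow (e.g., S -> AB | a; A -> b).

Nullable set: {A, M}.
S -> XMX: M nullable, giving XMX | XX.
Drop A -> ε.
A -> eSM: M nullable, giving eS | eSM.
Drop M -> ε.
M -> eXM: M nullable, giving eX | eXM.
X -> dAM: A, M nullable, giving d | dA | dAM | dM.
Unchanged (no nullable symbols): S -> de; A -> ed; M -> e; X -> e.

S -> XX | de | XMX; A -> eS | ed | eSM; M -> e | eX | eXM; X -> d | e | dA | dM | dAM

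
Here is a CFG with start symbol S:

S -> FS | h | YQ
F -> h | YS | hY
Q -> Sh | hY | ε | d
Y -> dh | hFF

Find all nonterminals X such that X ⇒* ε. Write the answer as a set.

{Q}

Directly nullable (have an ε-rule): {Q}.
Not nullable: F, S, Y — each has a terminal in every rule's right-hand side or depends on a non-nullable symbol.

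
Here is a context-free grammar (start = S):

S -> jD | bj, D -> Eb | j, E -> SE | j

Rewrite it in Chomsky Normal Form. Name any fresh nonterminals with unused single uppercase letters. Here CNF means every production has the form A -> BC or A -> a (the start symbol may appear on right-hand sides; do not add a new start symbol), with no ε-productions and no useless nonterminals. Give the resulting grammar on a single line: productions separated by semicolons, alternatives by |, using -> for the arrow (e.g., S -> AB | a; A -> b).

No ε-productions.
No unit productions to eliminate.
TERM: introduce A -> b, B -> j and substitute in every rule of length ≥2.

S -> AB | BD; A -> b; B -> j; D -> j | EA; E -> j | SE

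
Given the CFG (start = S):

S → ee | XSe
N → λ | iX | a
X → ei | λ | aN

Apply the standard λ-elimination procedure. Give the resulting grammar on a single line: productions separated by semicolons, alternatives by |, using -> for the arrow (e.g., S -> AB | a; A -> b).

Nullable set: {N, X}.
S -> XSe: X nullable, giving Se | XSe.
Drop N -> λ.
N -> iX: X nullable, giving i | iX.
Drop X -> λ.
X -> aN: N nullable, giving a | aN.
Unchanged (no nullable symbols): S -> ee; N -> a; X -> ei.

S -> Se | ee | XSe; N -> a | i | iX; X -> a | aN | ei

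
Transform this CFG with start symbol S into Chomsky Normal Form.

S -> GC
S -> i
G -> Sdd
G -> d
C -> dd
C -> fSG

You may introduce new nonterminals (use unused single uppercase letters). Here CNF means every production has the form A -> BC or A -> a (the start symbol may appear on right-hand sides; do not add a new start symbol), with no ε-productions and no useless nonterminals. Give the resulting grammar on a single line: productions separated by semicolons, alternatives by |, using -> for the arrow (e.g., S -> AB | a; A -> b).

No ε-productions.
No unit productions to eliminate.
TERM: introduce A -> d, B -> f and substitute in every rule of length ≥2.
BIN: C -> BSG becomes C -> BD, D -> SG; G -> SAA becomes G -> SE, E -> AA.

S -> i | GC; A -> d; B -> f; C -> AA | BD; D -> SG; E -> AA; G -> d | SE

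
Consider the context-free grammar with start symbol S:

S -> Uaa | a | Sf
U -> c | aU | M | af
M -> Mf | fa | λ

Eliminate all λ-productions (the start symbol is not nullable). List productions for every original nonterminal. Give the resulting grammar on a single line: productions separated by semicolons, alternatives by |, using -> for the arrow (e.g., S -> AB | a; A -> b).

Nullable set: {M, U}.
S -> Uaa: U nullable, giving Uaa | aa.
Drop M -> λ.
M -> Mf: M nullable, giving Mf | f.
U -> M: M nullable, giving M.
U -> aU: U nullable, giving a | aU.
Unchanged (no nullable symbols): S -> Sf; S -> a; M -> fa; U -> af; U -> c.

S -> a | Sf | aa | Uaa; M -> f | Mf | fa; U -> M | a | c | aU | af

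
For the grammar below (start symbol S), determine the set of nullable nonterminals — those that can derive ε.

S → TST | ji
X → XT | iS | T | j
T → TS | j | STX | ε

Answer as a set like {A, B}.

Directly nullable (have an ε-rule): {T}.
X is nullable via X -> T (every symbol on the right is already known nullable).
Not nullable: S — each has a terminal in every rule's right-hand side or depends on a non-nullable symbol.

{T, X}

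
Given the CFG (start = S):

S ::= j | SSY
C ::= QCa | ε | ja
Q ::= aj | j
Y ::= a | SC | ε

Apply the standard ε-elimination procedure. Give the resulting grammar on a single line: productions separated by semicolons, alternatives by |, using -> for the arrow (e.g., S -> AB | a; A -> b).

S -> j | SS | SSY; C -> Qa | ja | QCa; Q -> j | aj; Y -> S | a | SC

Nullable set: {C, Y}.
S -> SSY: Y nullable, giving SS | SSY.
Drop C -> ε.
C -> QCa: C nullable, giving QCa | Qa.
Drop Y -> ε.
Y -> SC: C nullable, giving S | SC.
Unchanged (no nullable symbols): S -> j; C -> ja; Q -> aj; Q -> j; Y -> a.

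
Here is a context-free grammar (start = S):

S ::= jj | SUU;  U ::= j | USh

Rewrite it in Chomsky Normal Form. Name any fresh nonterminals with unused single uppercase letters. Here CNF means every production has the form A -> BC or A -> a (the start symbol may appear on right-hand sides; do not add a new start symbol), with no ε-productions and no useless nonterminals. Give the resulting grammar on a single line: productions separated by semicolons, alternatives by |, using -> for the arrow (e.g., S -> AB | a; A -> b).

No ε-productions.
No unit productions to eliminate.
TERM: introduce B -> h, A -> j and substitute in every rule of length ≥2.
BIN: S -> SUU becomes S -> SC, C -> UU; U -> USB becomes U -> UD, D -> SB.

S -> AA | SC; A -> j; B -> h; C -> UU; D -> SB; U -> j | UD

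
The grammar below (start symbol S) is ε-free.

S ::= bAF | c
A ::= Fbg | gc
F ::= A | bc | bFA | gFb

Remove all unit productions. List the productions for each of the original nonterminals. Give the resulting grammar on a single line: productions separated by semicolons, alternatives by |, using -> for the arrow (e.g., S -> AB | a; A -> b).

S -> c | bAF; A -> gc | Fbg; F -> bc | gc | Fbg | bFA | gFb

Unit productions: F->A.
Unit pairs (A ⇒* B via units): (F,A).
S: inherits non-unit rules of {S} → bAF | c.
A: inherits non-unit rules of {A} → Fbg | gc.
F: inherits non-unit rules of {A, F} → Fbg | bFA | bc | gFb | gc.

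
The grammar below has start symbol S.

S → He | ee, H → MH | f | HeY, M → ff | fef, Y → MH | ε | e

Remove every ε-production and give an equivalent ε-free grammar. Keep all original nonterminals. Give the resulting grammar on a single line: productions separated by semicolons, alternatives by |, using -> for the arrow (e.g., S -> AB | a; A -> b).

S -> He | ee; H -> f | He | MH | HeY; M -> ff | fef; Y -> e | MH

Nullable set: {Y}.
H -> HeY: Y nullable, giving He | HeY.
Drop Y -> ε.
Unchanged (no nullable symbols): S -> He; S -> ee; H -> MH; H -> f; M -> fef; M -> ff; Y -> MH; Y -> e.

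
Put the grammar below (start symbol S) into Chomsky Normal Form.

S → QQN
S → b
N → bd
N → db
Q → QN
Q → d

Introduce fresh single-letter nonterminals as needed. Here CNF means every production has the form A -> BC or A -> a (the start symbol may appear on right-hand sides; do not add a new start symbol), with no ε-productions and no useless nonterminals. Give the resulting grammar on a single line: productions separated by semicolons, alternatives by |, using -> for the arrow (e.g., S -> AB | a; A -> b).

No ε-productions.
No unit productions to eliminate.
TERM: introduce A -> b, B -> d and substitute in every rule of length ≥2.
BIN: S -> QQN becomes S -> QC, C -> QN.

S -> b | QC; A -> b; B -> d; C -> QN; N -> AB | BA; Q -> d | QN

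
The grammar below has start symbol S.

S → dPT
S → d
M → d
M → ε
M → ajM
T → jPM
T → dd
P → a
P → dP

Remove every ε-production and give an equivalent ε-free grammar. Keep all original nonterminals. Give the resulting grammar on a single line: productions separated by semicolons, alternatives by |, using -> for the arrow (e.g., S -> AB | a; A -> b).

Nullable set: {M}.
Drop M -> ε.
M -> ajM: M nullable, giving aj | ajM.
T -> jPM: M nullable, giving jP | jPM.
Unchanged (no nullable symbols): S -> d; S -> dPT; M -> d; P -> a; P -> dP; T -> dd.

S -> d | dPT; M -> d | aj | ajM; P -> a | dP; T -> dd | jP | jPM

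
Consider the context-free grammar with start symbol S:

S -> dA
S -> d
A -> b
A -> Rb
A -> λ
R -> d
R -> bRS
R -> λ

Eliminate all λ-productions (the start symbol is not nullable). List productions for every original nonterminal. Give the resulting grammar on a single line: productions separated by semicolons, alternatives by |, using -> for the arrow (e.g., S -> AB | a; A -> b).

S -> d | dA; A -> b | Rb; R -> d | bS | bRS

Nullable set: {A, R}.
S -> dA: A nullable, giving d | dA.
Drop A -> λ.
A -> Rb: R nullable, giving Rb | b.
Drop R -> λ.
R -> bRS: R nullable, giving bRS | bS.
Unchanged (no nullable symbols): S -> d; A -> b; R -> d.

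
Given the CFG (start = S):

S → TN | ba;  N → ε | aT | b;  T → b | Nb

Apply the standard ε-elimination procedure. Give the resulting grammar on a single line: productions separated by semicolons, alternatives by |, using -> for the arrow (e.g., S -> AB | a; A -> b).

S -> T | TN | ba; N -> b | aT; T -> b | Nb

Nullable set: {N}.
S -> TN: N nullable, giving T | TN.
Drop N -> ε.
T -> Nb: N nullable, giving Nb | b.
Unchanged (no nullable symbols): S -> ba; N -> aT; N -> b; T -> b.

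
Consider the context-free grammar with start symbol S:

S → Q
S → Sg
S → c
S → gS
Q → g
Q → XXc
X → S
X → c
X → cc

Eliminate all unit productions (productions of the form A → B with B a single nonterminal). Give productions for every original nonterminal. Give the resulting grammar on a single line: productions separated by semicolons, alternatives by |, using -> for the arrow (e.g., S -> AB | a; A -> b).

Unit productions: S->Q, X->S.
Unit pairs (A ⇒* B via units): (S,Q), (X,Q), (X,S).
S: inherits non-unit rules of {Q, S} → Sg | XXc | c | g | gS.
Q: inherits non-unit rules of {Q} → XXc | g.
X: inherits non-unit rules of {Q, S, X} → Sg | XXc | c | cc | g | gS.

S -> c | g | Sg | gS | XXc; Q -> g | XXc; X -> c | g | Sg | cc | gS | XXc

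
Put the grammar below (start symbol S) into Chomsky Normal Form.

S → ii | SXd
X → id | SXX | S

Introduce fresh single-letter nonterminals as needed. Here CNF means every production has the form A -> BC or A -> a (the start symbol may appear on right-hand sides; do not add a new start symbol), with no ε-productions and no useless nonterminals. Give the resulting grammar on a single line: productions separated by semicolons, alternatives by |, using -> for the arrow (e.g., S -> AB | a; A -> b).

S -> BB | SC; A -> d; B -> i; C -> XA; D -> XA; E -> XX; X -> BA | BB | SD | SE

No ε-productions.
After unit-elimination: S -> ii | SXd; X -> id | ii | SXX | SXd.
TERM: introduce A -> d, B -> i and substitute in every rule of length ≥2.
BIN: S -> SXA becomes S -> SC, C -> XA; X -> SXA becomes X -> SD, D -> XA; X -> SXX becomes X -> SE, E -> XX.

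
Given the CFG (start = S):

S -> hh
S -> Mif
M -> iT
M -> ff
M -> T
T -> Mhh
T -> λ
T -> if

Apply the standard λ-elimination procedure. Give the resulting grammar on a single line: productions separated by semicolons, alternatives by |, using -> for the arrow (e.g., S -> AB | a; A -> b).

Nullable set: {M, T}.
S -> Mif: M nullable, giving Mif | if.
M -> T: T nullable, giving T.
M -> iT: T nullable, giving i | iT.
Drop T -> λ.
T -> Mhh: M nullable, giving Mhh | hh.
Unchanged (no nullable symbols): S -> hh; M -> ff; T -> if.

S -> hh | if | Mif; M -> T | i | ff | iT; T -> hh | if | Mhh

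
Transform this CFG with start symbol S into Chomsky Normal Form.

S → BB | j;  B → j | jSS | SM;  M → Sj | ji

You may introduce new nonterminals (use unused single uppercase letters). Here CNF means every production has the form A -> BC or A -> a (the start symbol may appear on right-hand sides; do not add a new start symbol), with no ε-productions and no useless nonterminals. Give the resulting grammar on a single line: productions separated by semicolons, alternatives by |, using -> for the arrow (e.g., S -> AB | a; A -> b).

S -> j | BB; A -> j; B -> j | AD | SM; C -> i; D -> SS; M -> AC | SA

No ε-productions.
No unit productions to eliminate.
TERM: introduce C -> i, A -> j and substitute in every rule of length ≥2.
BIN: B -> ASS becomes B -> AD, D -> SS.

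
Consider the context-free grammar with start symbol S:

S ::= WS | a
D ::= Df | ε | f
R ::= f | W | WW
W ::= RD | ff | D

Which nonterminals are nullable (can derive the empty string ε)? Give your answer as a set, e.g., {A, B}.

{D, R, W}

Directly nullable (have an ε-rule): {D}.
W is nullable via W -> D (every symbol on the right is already known nullable).
R is nullable via R -> W (every symbol on the right is already known nullable).
Not nullable: S — each has a terminal in every rule's right-hand side or depends on a non-nullable symbol.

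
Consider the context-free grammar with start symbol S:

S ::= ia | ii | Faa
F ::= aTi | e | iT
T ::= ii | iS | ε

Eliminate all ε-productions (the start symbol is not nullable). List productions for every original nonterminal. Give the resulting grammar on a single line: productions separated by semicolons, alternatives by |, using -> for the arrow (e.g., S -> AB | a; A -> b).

S -> ia | ii | Faa; F -> e | i | ai | iT | aTi; T -> iS | ii

Nullable set: {T}.
F -> aTi: T nullable, giving aTi | ai.
F -> iT: T nullable, giving i | iT.
Drop T -> ε.
Unchanged (no nullable symbols): S -> Faa; S -> ia; S -> ii; F -> e; T -> iS; T -> ii.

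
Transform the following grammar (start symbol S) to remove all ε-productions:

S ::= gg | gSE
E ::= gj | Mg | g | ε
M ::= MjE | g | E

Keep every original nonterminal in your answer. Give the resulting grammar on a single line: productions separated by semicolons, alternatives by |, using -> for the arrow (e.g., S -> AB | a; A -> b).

Nullable set: {E, M}.
S -> gSE: E nullable, giving gS | gSE.
Drop E -> ε.
E -> Mg: M nullable, giving Mg | g.
M -> E: E nullable, giving E.
M -> MjE: M, E nullable, giving Mj | MjE | j | jE.
Unchanged (no nullable symbols): S -> gg; E -> g; E -> gj; M -> g.

S -> gS | gg | gSE; E -> g | Mg | gj; M -> E | g | j | Mj | jE | MjE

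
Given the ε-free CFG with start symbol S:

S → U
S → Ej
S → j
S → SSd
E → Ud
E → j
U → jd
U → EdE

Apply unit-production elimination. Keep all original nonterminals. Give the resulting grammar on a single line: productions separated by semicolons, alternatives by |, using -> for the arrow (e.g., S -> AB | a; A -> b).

Unit productions: S->U.
Unit pairs (A ⇒* B via units): (S,U).
S: inherits non-unit rules of {S, U} → EdE | Ej | SSd | j | jd.
E: inherits non-unit rules of {E} → Ud | j.
U: inherits non-unit rules of {U} → EdE | jd.

S -> j | Ej | jd | EdE | SSd; E -> j | Ud; U -> jd | EdE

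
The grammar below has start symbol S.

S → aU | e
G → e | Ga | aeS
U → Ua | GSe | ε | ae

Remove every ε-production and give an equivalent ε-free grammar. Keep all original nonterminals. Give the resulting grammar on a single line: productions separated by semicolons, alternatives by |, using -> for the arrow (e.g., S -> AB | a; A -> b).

Nullable set: {U}.
S -> aU: U nullable, giving a | aU.
Drop U -> ε.
U -> Ua: U nullable, giving Ua | a.
Unchanged (no nullable symbols): S -> e; G -> Ga; G -> aeS; G -> e; U -> GSe; U -> ae.

S -> a | e | aU; G -> e | Ga | aeS; U -> a | Ua | ae | GSe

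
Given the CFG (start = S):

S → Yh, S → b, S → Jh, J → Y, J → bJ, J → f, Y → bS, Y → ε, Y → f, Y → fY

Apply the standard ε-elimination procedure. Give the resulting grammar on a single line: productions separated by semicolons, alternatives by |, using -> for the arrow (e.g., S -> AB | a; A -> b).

Nullable set: {J, Y}.
S -> Jh: J nullable, giving Jh | h.
S -> Yh: Y nullable, giving Yh | h.
J -> Y: Y nullable, giving Y.
J -> bJ: J nullable, giving b | bJ.
Drop Y -> ε.
Y -> fY: Y nullable, giving f | fY.
Unchanged (no nullable symbols): S -> b; J -> f; Y -> bS; Y -> f.

S -> b | h | Jh | Yh; J -> Y | b | f | bJ; Y -> f | bS | fY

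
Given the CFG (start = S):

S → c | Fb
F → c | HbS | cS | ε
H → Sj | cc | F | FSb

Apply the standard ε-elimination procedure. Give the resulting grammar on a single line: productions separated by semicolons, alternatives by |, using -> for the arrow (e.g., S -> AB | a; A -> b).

Nullable set: {F, H}.
S -> Fb: F nullable, giving Fb | b.
Drop F -> ε.
F -> HbS: H nullable, giving HbS | bS.
H -> F: F nullable, giving F.
H -> FSb: F nullable, giving FSb | Sb.
Unchanged (no nullable symbols): S -> c; F -> c; F -> cS; H -> Sj; H -> cc.

S -> b | c | Fb; F -> c | bS | cS | HbS; H -> F | Sb | Sj | cc | FSb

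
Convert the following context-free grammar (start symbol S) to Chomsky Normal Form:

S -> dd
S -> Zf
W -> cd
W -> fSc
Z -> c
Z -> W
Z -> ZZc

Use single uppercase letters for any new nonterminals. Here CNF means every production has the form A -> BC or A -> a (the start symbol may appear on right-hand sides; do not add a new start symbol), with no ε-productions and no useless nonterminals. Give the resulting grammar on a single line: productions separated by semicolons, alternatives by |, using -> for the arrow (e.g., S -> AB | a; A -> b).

No ε-productions.
After unit-elimination: S -> Zf | dd; W -> cd | fSc; Z -> c | cd | ZZc | fSc.
TERM: introduce C -> c, B -> d, A -> f and substitute in every rule of length ≥2.
BIN: W -> ASC becomes W -> AD, D -> SC; Z -> ASC becomes Z -> AE, E -> SC; Z -> ZZC becomes Z -> ZF, F -> ZC.
Drop unreachable/unproductive: W.

S -> BB | ZA; A -> f; B -> d; C -> c; E -> SC; F -> ZC; Z -> c | AE | CB | ZF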